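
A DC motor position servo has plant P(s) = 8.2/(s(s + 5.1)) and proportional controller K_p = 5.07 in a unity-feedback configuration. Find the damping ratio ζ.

ζ = 0.395

With unity feedback the closed-loop characteristic equation is s² + 5.1s + 5.07·8.2 = s² + 5.1s + 41.57 = 0.
So ω_n² = 41.57 ⇒ ω_n = 6.448 rad/s, and ζ = 5.1/(2ω_n) = 0.395.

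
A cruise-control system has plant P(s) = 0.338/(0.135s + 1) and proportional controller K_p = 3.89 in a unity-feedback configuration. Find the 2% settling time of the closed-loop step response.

Closed loop: T(s) = K_p·P/(1+K_p·P) = 1.315/(0.135s + 1 + 1.315), with pole at s = −(1 + 1.315)/0.135 = −17.15.
τ = 1/17.15 = 0.05832 s, so 2% settling time ≈ 4τ = 0.233 s.

T_s ≈ 0.233 s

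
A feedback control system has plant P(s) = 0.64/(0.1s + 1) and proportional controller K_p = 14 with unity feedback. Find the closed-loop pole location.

Closed loop: T(s) = K_p·P/(1+K_p·P) = 8.96/(0.1s + 1 + 8.96), with pole at s = −(1 + 8.96)/0.1 = −99.6.

s = -99.6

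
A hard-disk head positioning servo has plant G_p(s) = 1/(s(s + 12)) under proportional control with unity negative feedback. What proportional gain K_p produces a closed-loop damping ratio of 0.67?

Closed-loop characteristic equation: s² + 12s + K_p·1 = 0.
So ω_n = √(1K_p) and 2ζω_n = 12, giving ζ = 12/(2√(1K_p)).
Setting ζ = 0.67: √(1K_p) = 12/(2·0.67) = 8.955, so K_p = 80.2/1 = 80.2.

K_p = 80.2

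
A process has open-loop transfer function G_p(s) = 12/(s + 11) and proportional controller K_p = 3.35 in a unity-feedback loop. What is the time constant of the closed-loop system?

τ = 0.0195 s

Closed-loop transfer function: T(s) = K_p·G_p(s)/(1 + K_p·G_p(s)) = 40.2/(s + 11 + 40.2) = 40.2/(s + 51.2).
Time constant τ = 1/51.2 = 0.0195 s.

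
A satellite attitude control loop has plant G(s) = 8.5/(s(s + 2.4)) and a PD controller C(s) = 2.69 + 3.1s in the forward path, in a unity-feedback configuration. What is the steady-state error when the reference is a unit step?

The open loop C(s)G(s) has a pole at the origin (type 1), so the static position error constant is infinite and e_ss = 1/(1+∞) = 0.

0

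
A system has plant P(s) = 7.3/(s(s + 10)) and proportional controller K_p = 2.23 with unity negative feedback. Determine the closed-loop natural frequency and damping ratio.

ω_n = 4.03 rad/s, ζ = 1.24

The closed-loop denominator is s(s+10) + 2.23·7.3 = s² + 10s + 16.28.
Matching s² + 2ζω_n s + ω_n²: ω_n = √16.28 = 4.035 rad/s and 2ζω_n = 10, so ζ = 10/(2·4.035) = 1.24.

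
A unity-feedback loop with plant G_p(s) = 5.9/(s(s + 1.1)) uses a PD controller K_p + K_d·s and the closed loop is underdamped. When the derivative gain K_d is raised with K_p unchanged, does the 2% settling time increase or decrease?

Characteristic equation s² + (1.1 + 5.9K_d)s + 5.9K_p = 0: raising K_d increases ζω_n = (1.1+5.9K_d)/2 while the loop stays underdamped, so T_s ≈ 4/(ζω_n) decreases.

decrease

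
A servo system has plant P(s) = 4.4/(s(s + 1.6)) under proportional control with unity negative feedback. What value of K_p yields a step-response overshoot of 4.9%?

K_p = 0.303

From %OS = 100·exp(−πζ/√(1−ζ²)) = 4.9%, ζ = −ln(0.049)/√(π²+ln²(0.049)) = 0.6925.
Characteristic equation s² + 1.6s + 4.4K_p = 0 gives ζ = 1.6/(2√(4.4K_p)).
Setting ζ = 0.6925: √(4.4K_p) = 1.6/(2·0.6925) = 1.155, so K_p = 1.334/4.4 = 0.303.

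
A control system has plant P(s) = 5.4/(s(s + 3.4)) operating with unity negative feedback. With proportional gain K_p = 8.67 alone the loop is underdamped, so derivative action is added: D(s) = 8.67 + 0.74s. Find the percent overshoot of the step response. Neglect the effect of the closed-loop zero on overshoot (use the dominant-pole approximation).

Forward path: (8.67 + 0.74s)·5.4/(s(s+3.4)). The closed-loop characteristic equation is s² + (3.4 + 5.4·0.74)s + 5.4·8.67 = 0.
That is s² + 7.396s + 46.82 = 0, so ω_n = 6.842 rad/s and ζ = 7.396/(2·6.842) = 0.5405.
%OS = 100·exp(−πζ/√(1−ζ²)) = 13.3%.

13.3%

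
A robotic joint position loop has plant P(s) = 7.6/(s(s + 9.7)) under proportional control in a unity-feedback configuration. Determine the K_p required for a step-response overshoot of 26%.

From %OS = 100·exp(−πζ/√(1−ζ²)) = 26%, ζ = −ln(0.26)/√(π²+ln²(0.26)) = 0.3941.
Characteristic equation s² + 9.7s + 7.6K_p = 0 gives ζ = 9.7/(2√(7.6K_p)).
Setting ζ = 0.3941: √(7.6K_p) = 9.7/(2·0.3941) = 12.31, so K_p = 151.5/7.6 = 19.9.

K_p = 19.9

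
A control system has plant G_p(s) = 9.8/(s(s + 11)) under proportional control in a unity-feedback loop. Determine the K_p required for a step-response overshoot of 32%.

K_p = 26.6

From %OS = 100·exp(−πζ/√(1−ζ²)) = 32%, ζ = −ln(0.32)/√(π²+ln²(0.32)) = 0.341.
Characteristic equation s² + 11s + 9.8K_p = 0 gives ζ = 11/(2√(9.8K_p)).
Setting ζ = 0.341: √(9.8K_p) = 11/(2·0.341) = 16.13, so K_p = 260.2/9.8 = 26.6.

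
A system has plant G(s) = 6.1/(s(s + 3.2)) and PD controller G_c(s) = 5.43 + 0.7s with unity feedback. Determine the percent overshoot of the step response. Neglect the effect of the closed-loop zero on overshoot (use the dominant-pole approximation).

Forward path: (5.43 + 0.7s)·6.1/(s(s+3.2)). The closed-loop characteristic equation is s² + (3.2 + 6.1·0.7)s + 6.1·5.43 = 0.
That is s² + 7.47s + 33.12 = 0, so ω_n = 5.755 rad/s and ζ = 7.47/(2·5.755) = 0.649.
%OS = 100·exp(−πζ/√(1−ζ²)) = 6.86%.

6.86%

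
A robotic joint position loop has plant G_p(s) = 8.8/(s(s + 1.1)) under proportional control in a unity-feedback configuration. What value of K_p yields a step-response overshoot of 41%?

From %OS = 100·exp(−πζ/√(1−ζ²)) = 41%, ζ = −ln(0.41)/√(π²+ln²(0.41)) = 0.273.
Characteristic equation s² + 1.1s + 8.8K_p = 0 gives ζ = 1.1/(2√(8.8K_p)).
Setting ζ = 0.273: √(8.8K_p) = 1.1/(2·0.273) = 2.014, so K_p = 4.058/8.8 = 0.461.

K_p = 0.461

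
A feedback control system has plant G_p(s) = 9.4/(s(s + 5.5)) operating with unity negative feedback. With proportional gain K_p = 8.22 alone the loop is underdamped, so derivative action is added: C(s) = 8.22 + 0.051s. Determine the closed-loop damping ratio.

Forward path: (8.22 + 0.051s)·9.4/(s(s+5.5)). The closed-loop characteristic equation is s² + (5.5 + 9.4·0.051)s + 9.4·8.22 = 0.
That is s² + 5.979s + 77.27 = 0, so ω_n = 8.79 rad/s and ζ = 5.979/(2·8.79) = 0.3401.

ζ = 0.34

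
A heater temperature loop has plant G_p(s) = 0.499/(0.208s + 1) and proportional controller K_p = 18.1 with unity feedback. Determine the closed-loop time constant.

Closed loop: T(s) = K_p·G_p/(1+K_p·G_p) = 9.032/(0.208s + 1 + 9.032), with pole at s = −(1 + 9.032)/0.208 = −48.23.
Closed-loop time constant τ = 1/48.23 = 0.0207 s.

τ = 0.0207 s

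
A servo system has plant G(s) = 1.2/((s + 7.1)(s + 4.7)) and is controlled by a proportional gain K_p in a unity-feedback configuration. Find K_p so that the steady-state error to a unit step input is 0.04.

The loop is type 0, so e_ss(step) = 1/(1 + K_pos) with K_pos = K_p·G(0).
G(0) = 0.03596. Require 1/(1 + K_p·0.03596) = 0.04, so 1 + 0.03596·K_p = 25.
K_p = (25 − 1)/0.03596 = 667.

K_p = 667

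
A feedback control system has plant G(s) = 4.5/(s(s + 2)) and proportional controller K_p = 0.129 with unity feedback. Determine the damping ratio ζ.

The closed-loop denominator is s(s+2) + 0.129·4.5 = s² + 2s + 0.5805.
So ω_n² = 0.5805 ⇒ ω_n = 0.7619 rad/s, and ζ = 2/(2ω_n) = 1.31.

ζ = 1.31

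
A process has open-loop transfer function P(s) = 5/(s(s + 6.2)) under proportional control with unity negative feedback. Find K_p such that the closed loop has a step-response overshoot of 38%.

K_p = 22.2

From %OS = 100·exp(−πζ/√(1−ζ²)) = 38%, ζ = −ln(0.38)/√(π²+ln²(0.38)) = 0.2943.
Characteristic equation s² + 6.2s + 5K_p = 0 gives ζ = 6.2/(2√(5K_p)).
Setting ζ = 0.2943: √(5K_p) = 6.2/(2·0.2943) = 10.53, so K_p = 110.9/5 = 22.2.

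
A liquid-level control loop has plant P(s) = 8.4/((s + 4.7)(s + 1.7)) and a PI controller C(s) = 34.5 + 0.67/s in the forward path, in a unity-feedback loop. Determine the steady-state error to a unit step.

The open loop C(s)P(s) has a pole at the origin (type 1), so the static position error constant is infinite and e_ss = 1/(1+∞) = 0.

0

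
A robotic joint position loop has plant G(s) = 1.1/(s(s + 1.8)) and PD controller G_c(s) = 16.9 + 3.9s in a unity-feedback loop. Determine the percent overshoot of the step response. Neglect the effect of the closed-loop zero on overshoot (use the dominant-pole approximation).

4.36%

Forward path: (16.9 + 3.9s)·1.1/(s(s+1.8)). The closed-loop characteristic equation is s² + (1.8 + 1.1·3.9)s + 1.1·16.9 = 0.
That is s² + 6.09s + 18.59 = 0, so ω_n = 4.312 rad/s and ζ = 6.09/(2·4.312) = 0.7062.
%OS = 100·exp(−πζ/√(1−ζ²)) = 4.36%.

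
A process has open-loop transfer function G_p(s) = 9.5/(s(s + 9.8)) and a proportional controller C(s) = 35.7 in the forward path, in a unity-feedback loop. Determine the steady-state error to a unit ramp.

0.0289

The loop has one pole at the origin (type 1). Velocity error constant K_v = lim_{s→0} s·C(s)G_p(s) = 35.7·9.5/9.8 = 34.61.
Steady-state error to a unit ramp: e_ss = 1/K_v = 0.0289.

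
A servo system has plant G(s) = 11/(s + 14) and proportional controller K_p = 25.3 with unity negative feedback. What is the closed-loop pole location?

s = -292.3

Closed-loop transfer function: T(s) = K_p·G(s)/(1 + K_p·G(s)) = 278.3/(s + 14 + 278.3) = 278.3/(s + 292.3).
The closed-loop pole is at s = −292.3.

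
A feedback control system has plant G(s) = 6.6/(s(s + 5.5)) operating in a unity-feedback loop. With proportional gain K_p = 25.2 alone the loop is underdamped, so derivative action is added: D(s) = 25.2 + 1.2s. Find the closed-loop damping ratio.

ζ = 0.52

Forward path: (25.2 + 1.2s)·6.6/(s(s+5.5)). The closed-loop characteristic equation is s² + (5.5 + 6.6·1.2)s + 6.6·25.2 = 0.
That is s² + 13.42s + 166.3 = 0, so ω_n = 12.9 rad/s and ζ = 13.42/(2·12.9) = 0.5203.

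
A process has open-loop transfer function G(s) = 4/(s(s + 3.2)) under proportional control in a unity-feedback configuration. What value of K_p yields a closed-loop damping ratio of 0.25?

K_p = 10.2

Closed-loop characteristic equation: s² + 3.2s + K_p·4 = 0.
So ω_n = √(4K_p) and 2ζω_n = 3.2, giving ζ = 3.2/(2√(4K_p)).
Setting ζ = 0.25: √(4K_p) = 3.2/(2·0.25) = 6.4, so K_p = 40.96/4 = 10.2.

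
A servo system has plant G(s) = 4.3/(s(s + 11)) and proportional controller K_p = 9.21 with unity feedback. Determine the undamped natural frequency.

ω_n = 6.29 rad/s

1 + K_p·G(s) = 0 gives s² + 11s + 39.6 = 0.
Matching s² + 2ζω_n s + ω_n²: ω_n = √39.6 = 6.293 rad/s and 2ζω_n = 11, so ζ = 11/(2·6.293) = 0.874.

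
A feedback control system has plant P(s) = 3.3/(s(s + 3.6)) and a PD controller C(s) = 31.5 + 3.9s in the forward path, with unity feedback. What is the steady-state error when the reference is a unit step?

0

The open loop C(s)P(s) has a pole at the origin (type 1), so the static position error constant is infinite and e_ss = 1/(1+∞) = 0.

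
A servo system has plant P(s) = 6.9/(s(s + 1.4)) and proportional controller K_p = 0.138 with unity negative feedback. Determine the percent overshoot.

3.94%

The closed-loop denominator s² + 1.4s + 0.9522 gives ω_n = √0.9522 = 0.9758 and ζ = 1.4/(2ω_n) = 0.7174.
%OS = 100·exp(−πζ/√(1−ζ²)) = 100·exp(−π·0.7174/√0.4854) = 3.94%.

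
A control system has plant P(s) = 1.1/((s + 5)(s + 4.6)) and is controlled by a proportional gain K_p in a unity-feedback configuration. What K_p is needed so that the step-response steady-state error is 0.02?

Steady-state error for a unit step on this type-0 loop is 1/(1 + K_p·P(0)).
P(0) = 0.04783. Require 1/(1 + K_p·0.04783) = 0.02, so 1 + 0.04783·K_p = 50.
K_p = (50 − 1)/0.04783 = 1020.

K_p = 1020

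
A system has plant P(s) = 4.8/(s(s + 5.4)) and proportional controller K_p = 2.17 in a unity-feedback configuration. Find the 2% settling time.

T_s ≈ 1.48 s

Closed-loop characteristic equation: s² + 5.4s + 10.42 = 0, so ω_n = 3.227 rad/s and ζ = 5.4/(2·3.227) = 0.8366.
2% settling time T_s ≈ 4/(ζω_n) = 4/2.7 = 1.48 s.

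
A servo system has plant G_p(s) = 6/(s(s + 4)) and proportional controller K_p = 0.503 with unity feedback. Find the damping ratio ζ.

ζ = 1.15

1 + K_p·G_p(s) = 0 gives s² + 4s + 3.018 = 0.
So ω_n² = 3.018 ⇒ ω_n = 1.737 rad/s, and ζ = 4/(2ω_n) = 1.15.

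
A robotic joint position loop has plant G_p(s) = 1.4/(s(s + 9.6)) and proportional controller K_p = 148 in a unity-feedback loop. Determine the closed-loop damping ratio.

The closed-loop denominator is s(s+9.6) + 148·1.4 = s² + 9.6s + 207.2.
Matching s² + 2ζω_n s + ω_n²: ω_n = √207.2 = 14.39 rad/s and 2ζω_n = 9.6, so ζ = 9.6/(2·14.39) = 0.333.

ζ = 0.333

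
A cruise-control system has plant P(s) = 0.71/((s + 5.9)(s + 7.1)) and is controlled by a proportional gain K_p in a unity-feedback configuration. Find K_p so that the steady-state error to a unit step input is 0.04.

Steady-state error for a unit step on this type-0 loop is 1/(1 + K_p·P(0)).
P(0) = 0.01695. Require 1/(1 + K_p·0.01695) = 0.04, so 1 + 0.01695·K_p = 25.
K_p = (25 − 1)/0.01695 = 1420.

K_p = 1420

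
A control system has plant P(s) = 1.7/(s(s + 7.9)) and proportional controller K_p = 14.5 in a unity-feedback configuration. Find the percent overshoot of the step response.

The closed-loop denominator s² + 7.9s + 24.65 gives ω_n = √24.65 = 4.965 and ζ = 7.9/(2ω_n) = 0.7956.
%OS = 100·exp(−πζ/√(1−ζ²)) = 100·exp(−π·0.7956/√0.367) = 1.62%.

1.62%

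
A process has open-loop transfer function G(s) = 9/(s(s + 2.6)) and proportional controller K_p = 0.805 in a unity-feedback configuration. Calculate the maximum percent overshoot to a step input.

The closed-loop denominator s² + 2.6s + 7.245 gives ω_n = √7.245 = 2.692 and ζ = 2.6/(2ω_n) = 0.483.
%OS = 100·exp(−πζ/√(1−ζ²)) = 100·exp(−π·0.483/√0.7667) = 17.7%.

17.7%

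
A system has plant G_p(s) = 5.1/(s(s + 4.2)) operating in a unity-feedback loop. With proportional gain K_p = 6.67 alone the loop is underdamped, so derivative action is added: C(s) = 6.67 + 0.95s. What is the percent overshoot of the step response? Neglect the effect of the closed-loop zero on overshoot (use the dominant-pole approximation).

Forward path: (6.67 + 0.95s)·5.1/(s(s+4.2)). The closed-loop characteristic equation is s² + (4.2 + 5.1·0.95)s + 5.1·6.67 = 0.
That is s² + 9.045s + 34.02 = 0, so ω_n = 5.832 rad/s and ζ = 9.045/(2·5.832) = 0.7754.
%OS = 100·exp(−πζ/√(1−ζ²)) = 2.11%.

2.11%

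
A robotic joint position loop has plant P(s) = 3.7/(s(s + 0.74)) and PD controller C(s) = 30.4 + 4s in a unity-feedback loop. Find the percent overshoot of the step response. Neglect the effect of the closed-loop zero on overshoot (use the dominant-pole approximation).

Forward path: (30.4 + 4s)·3.7/(s(s+0.74)). The closed-loop characteristic equation is s² + (0.74 + 3.7·4)s + 3.7·30.4 = 0.
That is s² + 15.54s + 112.5 = 0, so ω_n = 10.61 rad/s and ζ = 15.54/(2·10.61) = 0.7326.
%OS = 100·exp(−πζ/√(1−ζ²)) = 3.4%.

3.4%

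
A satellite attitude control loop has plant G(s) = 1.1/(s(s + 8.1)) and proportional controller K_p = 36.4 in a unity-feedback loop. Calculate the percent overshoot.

7.3%

Closed-loop characteristic equation: s² + 8.1s + 40.04 = 0, so ω_n = 6.328 rad/s and ζ = 8.1/(2·6.328) = 0.64.
%OS = 100·exp(−πζ/√(1−ζ²)) = 100·exp(−π·0.64/√0.5903) = 7.3%.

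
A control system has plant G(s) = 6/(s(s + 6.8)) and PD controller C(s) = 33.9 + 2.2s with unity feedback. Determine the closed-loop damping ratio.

ζ = 0.701

Forward path: (33.9 + 2.2s)·6/(s(s+6.8)). The closed-loop characteristic equation is s² + (6.8 + 6·2.2)s + 6·33.9 = 0.
That is s² + 20s + 203.4 = 0, so ω_n = 14.26 rad/s and ζ = 20/(2·14.26) = 0.7012.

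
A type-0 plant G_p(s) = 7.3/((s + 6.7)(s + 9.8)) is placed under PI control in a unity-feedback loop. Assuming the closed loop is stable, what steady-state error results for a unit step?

The PI controller's integrator makes the forward path type 1, so e_ss to a step is zero.

0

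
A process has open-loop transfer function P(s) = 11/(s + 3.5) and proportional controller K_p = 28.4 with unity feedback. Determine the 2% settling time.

T_s ≈ 0.0127 s

Closed-loop transfer function: T(s) = K_p·P(s)/(1 + K_p·P(s)) = 312.4/(s + 3.5 + 312.4) = 312.4/(s + 315.9).
Time constant τ = 1/315.9 = 0.003166 s, so the 2% settling time is about 4τ = 0.0127 s.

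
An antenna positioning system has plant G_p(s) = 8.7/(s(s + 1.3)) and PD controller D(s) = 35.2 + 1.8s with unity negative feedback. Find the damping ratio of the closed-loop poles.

ζ = 0.485

Forward path: (35.2 + 1.8s)·8.7/(s(s+1.3)). The closed-loop characteristic equation is s² + (1.3 + 8.7·1.8)s + 8.7·35.2 = 0.
That is s² + 16.96s + 306.2 = 0, so ω_n = 17.5 rad/s and ζ = 16.96/(2·17.5) = 0.4846.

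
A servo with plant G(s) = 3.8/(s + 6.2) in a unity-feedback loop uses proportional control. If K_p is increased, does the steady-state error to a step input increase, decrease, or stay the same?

e_ss = 1/(1 + K_p·G(0)); a larger K_p raises the denominator, so e_ss decreases.

decrease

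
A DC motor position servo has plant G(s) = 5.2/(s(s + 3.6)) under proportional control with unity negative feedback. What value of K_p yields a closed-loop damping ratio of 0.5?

K_p = 2.49

Closed-loop characteristic equation: s² + 3.6s + K_p·5.2 = 0.
So ω_n = √(5.2K_p) and 2ζω_n = 3.6, giving ζ = 3.6/(2√(5.2K_p)).
Setting ζ = 0.5: √(5.2K_p) = 3.6/(2·0.5) = 3.6, so K_p = 12.96/5.2 = 2.49.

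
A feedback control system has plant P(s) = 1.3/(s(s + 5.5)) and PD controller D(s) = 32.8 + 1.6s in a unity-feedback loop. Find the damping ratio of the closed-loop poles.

ζ = 0.58

Forward path: (32.8 + 1.6s)·1.3/(s(s+5.5)). The closed-loop characteristic equation is s² + (5.5 + 1.3·1.6)s + 1.3·32.8 = 0.
That is s² + 7.58s + 42.64 = 0, so ω_n = 6.53 rad/s and ζ = 7.58/(2·6.53) = 0.5804.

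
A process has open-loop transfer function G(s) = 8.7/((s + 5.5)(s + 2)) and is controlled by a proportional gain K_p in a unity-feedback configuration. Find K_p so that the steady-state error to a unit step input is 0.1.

Steady-state error for a unit step on this type-0 loop is 1/(1 + K_p·G(0)).
G(0) = 0.7909. Require 1/(1 + K_p·0.7909) = 0.1, so 1 + 0.7909·K_p = 10.
K_p = (10 − 1)/0.7909 = 11.4.

K_p = 11.4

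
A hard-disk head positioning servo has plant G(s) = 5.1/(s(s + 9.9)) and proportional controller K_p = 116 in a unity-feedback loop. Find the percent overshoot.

The closed-loop denominator s² + 9.9s + 591.6 gives ω_n = √591.6 = 24.32 and ζ = 9.9/(2ω_n) = 0.2035.
%OS = 100·exp(−πζ/√(1−ζ²)) = 100·exp(−π·0.2035/√0.9586) = 52%.

52%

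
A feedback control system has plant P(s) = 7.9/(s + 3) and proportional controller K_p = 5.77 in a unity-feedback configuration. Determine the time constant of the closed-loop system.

Closed-loop transfer function: T(s) = K_p·P(s)/(1 + K_p·P(s)) = 45.58/(s + 3 + 45.58) = 45.58/(s + 48.58).
Time constant τ = 1/48.58 = 0.0206 s.

τ = 0.0206 s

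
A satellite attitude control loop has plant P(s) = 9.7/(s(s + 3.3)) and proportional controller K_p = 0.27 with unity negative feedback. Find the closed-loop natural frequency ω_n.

ω_n = 1.62 rad/s

1 + K_p·P(s) = 0 gives s² + 3.3s + 2.619 = 0.
So ω_n² = 2.619 ⇒ ω_n = 1.618 rad/s, and ζ = 3.3/(2ω_n) = 1.02.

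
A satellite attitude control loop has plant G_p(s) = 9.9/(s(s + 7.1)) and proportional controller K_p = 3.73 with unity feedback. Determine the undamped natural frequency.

The closed-loop denominator is s(s+7.1) + 3.73·9.9 = s² + 7.1s + 36.93.
So ω_n² = 36.93 ⇒ ω_n = 6.077 rad/s, and ζ = 7.1/(2ω_n) = 0.584.

ω_n = 6.08 rad/s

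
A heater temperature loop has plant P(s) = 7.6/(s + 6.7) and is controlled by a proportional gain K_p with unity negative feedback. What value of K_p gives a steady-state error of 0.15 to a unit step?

K_p = 5

Steady-state error for a unit step on this type-0 loop is 1/(1 + K_p·P(0)).
P(0) = 1.134. Require 1/(1 + K_p·1.134) = 0.15, so 1 + 1.134·K_p = 6.667.
K_p = (6.667 − 1)/1.134 = 5.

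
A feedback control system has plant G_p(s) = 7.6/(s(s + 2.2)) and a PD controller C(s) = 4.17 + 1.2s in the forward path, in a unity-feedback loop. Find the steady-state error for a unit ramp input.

0.0694

The loop has one pole at the origin (type 1). Velocity error constant K_v = lim_{s→0} s·C(s)G_p(s) = 4.17·7.6/2.2 = 14.41.
Steady-state error to a unit ramp: e_ss = 1/K_v = 0.0694.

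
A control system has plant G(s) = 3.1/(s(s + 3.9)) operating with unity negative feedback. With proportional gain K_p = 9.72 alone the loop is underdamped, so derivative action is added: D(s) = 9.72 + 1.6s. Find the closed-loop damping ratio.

Forward path: (9.72 + 1.6s)·3.1/(s(s+3.9)). The closed-loop characteristic equation is s² + (3.9 + 3.1·1.6)s + 3.1·9.72 = 0.
That is s² + 8.86s + 30.13 = 0, so ω_n = 5.489 rad/s and ζ = 8.86/(2·5.489) = 0.807.

ζ = 0.807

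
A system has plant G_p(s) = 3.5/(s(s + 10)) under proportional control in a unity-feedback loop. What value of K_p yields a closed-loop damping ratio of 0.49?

Closed-loop characteristic equation: s² + 10s + K_p·3.5 = 0.
So ω_n = √(3.5K_p) and 2ζω_n = 10, giving ζ = 10/(2√(3.5K_p)).
Setting ζ = 0.49: √(3.5K_p) = 10/(2·0.49) = 10.2, so K_p = 104.1/3.5 = 29.7.

K_p = 29.7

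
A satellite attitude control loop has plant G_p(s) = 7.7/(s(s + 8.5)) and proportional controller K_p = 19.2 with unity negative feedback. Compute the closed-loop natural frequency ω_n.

ω_n = 12.2 rad/s

1 + K_p·G_p(s) = 0 gives s² + 8.5s + 147.8 = 0.
Matching s² + 2ζω_n s + ω_n²: ω_n = √147.8 = 12.16 rad/s and 2ζω_n = 8.5, so ζ = 8.5/(2·12.16) = 0.35.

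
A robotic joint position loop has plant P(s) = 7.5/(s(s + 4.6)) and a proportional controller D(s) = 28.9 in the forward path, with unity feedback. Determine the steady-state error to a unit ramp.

0.0212

The loop has one pole at the origin (type 1). Velocity error constant K_v = lim_{s→0} s·D(s)P(s) = 28.9·7.5/4.6 = 47.12.
Steady-state error to a unit ramp: e_ss = 1/K_v = 0.0212.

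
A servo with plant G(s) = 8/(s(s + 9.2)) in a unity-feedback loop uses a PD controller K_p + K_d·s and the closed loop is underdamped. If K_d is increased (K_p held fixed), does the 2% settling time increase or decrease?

decrease

Characteristic equation s² + (9.2 + 8K_d)s + 8K_p = 0: raising K_d increases ζω_n = (9.2+8K_d)/2 while the loop stays underdamped, so T_s ≈ 4/(ζω_n) decreases.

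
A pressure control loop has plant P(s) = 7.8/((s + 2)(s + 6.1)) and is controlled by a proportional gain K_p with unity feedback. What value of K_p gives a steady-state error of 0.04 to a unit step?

K_p = 37.5

Steady-state error for a unit step on this type-0 loop is 1/(1 + K_p·P(0)).
P(0) = 0.6393. Require 1/(1 + K_p·0.6393) = 0.04, so 1 + 0.6393·K_p = 25.
K_p = (25 − 1)/0.6393 = 37.5.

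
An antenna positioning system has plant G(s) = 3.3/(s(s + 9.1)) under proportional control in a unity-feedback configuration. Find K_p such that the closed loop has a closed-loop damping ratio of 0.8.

K_p = 9.8

Closed-loop characteristic equation: s² + 9.1s + K_p·3.3 = 0.
So ω_n = √(3.3K_p) and 2ζω_n = 9.1, giving ζ = 9.1/(2√(3.3K_p)).
Setting ζ = 0.8: √(3.3K_p) = 9.1/(2·0.8) = 5.687, so K_p = 32.35/3.3 = 9.8.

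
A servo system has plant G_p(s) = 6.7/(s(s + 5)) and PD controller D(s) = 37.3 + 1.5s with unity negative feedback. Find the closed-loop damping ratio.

Forward path: (37.3 + 1.5s)·6.7/(s(s+5)). The closed-loop characteristic equation is s² + (5 + 6.7·1.5)s + 6.7·37.3 = 0.
That is s² + 15.05s + 249.9 = 0, so ω_n = 15.81 rad/s and ζ = 15.05/(2·15.81) = 0.476.

ζ = 0.476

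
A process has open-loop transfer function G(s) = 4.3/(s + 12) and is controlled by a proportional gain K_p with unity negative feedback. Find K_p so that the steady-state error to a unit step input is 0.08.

K_p = 32.1

Steady-state error for a unit step on this type-0 loop is 1/(1 + K_p·G(0)).
G(0) = 0.3583. Require 1/(1 + K_p·0.3583) = 0.08, so 1 + 0.3583·K_p = 12.5.
K_p = (12.5 − 1)/0.3583 = 32.1.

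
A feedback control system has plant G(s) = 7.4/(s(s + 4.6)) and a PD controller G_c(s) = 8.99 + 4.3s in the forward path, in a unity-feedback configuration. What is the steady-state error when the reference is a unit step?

The open loop G_c(s)G(s) has a pole at the origin (type 1), so the static position error constant is infinite and e_ss = 1/(1+∞) = 0.

0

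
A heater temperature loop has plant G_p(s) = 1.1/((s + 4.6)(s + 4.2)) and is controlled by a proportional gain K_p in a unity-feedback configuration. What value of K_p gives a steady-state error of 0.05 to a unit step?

K_p = 334

The loop is type 0, so e_ss(step) = 1/(1 + K_pos) with K_pos = K_p·G_p(0).
G_p(0) = 0.05694. Require 1/(1 + K_p·0.05694) = 0.05, so 1 + 0.05694·K_p = 20.
K_p = (20 − 1)/0.05694 = 334.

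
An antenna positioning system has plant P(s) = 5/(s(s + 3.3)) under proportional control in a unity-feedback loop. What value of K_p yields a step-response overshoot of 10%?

From %OS = 100·exp(−πζ/√(1−ζ²)) = 10%, ζ = −ln(0.1)/√(π²+ln²(0.1)) = 0.5912.
Characteristic equation s² + 3.3s + 5K_p = 0 gives ζ = 3.3/(2√(5K_p)).
Setting ζ = 0.5912: √(5K_p) = 3.3/(2·0.5912) = 2.791, so K_p = 7.79/5 = 1.56.

K_p = 1.56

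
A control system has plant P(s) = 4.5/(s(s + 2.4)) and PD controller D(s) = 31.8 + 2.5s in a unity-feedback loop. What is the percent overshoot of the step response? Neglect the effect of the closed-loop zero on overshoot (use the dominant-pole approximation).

11.3%

Forward path: (31.8 + 2.5s)·4.5/(s(s+2.4)). The closed-loop characteristic equation is s² + (2.4 + 4.5·2.5)s + 4.5·31.8 = 0.
That is s² + 13.65s + 143.1 = 0, so ω_n = 11.96 rad/s and ζ = 13.65/(2·11.96) = 0.5705.
%OS = 100·exp(−πζ/√(1−ζ²)) = 11.3%.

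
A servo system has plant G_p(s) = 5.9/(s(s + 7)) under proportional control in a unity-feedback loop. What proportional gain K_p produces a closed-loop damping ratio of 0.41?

K_p = 12.4

Closed-loop characteristic equation: s² + 7s + K_p·5.9 = 0.
So ω_n = √(5.9K_p) and 2ζω_n = 7, giving ζ = 7/(2√(5.9K_p)).
Setting ζ = 0.41: √(5.9K_p) = 7/(2·0.41) = 8.537, so K_p = 72.87/5.9 = 12.4.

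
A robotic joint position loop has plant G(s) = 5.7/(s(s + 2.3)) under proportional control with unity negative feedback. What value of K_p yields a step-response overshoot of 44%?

From %OS = 100·exp(−πζ/√(1−ζ²)) = 44%, ζ = −ln(0.44)/√(π²+ln²(0.44)) = 0.2528.
Characteristic equation s² + 2.3s + 5.7K_p = 0 gives ζ = 2.3/(2√(5.7K_p)).
Setting ζ = 0.2528: √(5.7K_p) = 2.3/(2·0.2528) = 4.548, so K_p = 20.69/5.7 = 3.63.

K_p = 3.63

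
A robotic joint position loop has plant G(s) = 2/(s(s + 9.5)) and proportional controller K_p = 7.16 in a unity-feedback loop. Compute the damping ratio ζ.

The closed-loop denominator is s(s+9.5) + 7.16·2 = s² + 9.5s + 14.32.
So ω_n² = 14.32 ⇒ ω_n = 3.784 rad/s, and ζ = 9.5/(2ω_n) = 1.26.

ζ = 1.26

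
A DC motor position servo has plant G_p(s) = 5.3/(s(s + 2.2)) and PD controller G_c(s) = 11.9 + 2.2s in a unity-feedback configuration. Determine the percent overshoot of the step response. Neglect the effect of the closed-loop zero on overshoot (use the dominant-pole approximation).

0.365%

Forward path: (11.9 + 2.2s)·5.3/(s(s+2.2)). The closed-loop characteristic equation is s² + (2.2 + 5.3·2.2)s + 5.3·11.9 = 0.
That is s² + 13.86s + 63.07 = 0, so ω_n = 7.942 rad/s and ζ = 13.86/(2·7.942) = 0.8726.
%OS = 100·exp(−πζ/√(1−ζ²)) = 0.365%.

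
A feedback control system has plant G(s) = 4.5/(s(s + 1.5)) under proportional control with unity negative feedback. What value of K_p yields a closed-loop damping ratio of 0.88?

K_p = 0.161

Closed-loop characteristic equation: s² + 1.5s + K_p·4.5 = 0.
So ω_n = √(4.5K_p) and 2ζω_n = 1.5, giving ζ = 1.5/(2√(4.5K_p)).
Setting ζ = 0.88: √(4.5K_p) = 1.5/(2·0.88) = 0.8523, so K_p = 0.7264/4.5 = 0.161.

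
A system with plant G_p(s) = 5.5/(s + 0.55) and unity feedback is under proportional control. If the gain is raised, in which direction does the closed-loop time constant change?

Closed-loop pole is at s = −(0.55+K_p·5.5); larger K_p moves it further left, so τ = 1/(0.55+K_p·5.5) decreases.

decrease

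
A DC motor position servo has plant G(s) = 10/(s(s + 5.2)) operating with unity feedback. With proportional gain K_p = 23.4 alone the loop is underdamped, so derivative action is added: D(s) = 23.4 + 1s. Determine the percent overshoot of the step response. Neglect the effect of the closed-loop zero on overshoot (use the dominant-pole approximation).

16.6%

Forward path: (23.4 + 1s)·10/(s(s+5.2)). The closed-loop characteristic equation is s² + (5.2 + 10·1)s + 10·23.4 = 0.
That is s² + 15.2s + 234 = 0, so ω_n = 15.3 rad/s and ζ = 15.2/(2·15.3) = 0.4968.
%OS = 100·exp(−πζ/√(1−ζ²)) = 16.6%.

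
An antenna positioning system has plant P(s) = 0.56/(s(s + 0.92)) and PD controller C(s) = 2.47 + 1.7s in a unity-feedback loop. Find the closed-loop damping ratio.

Forward path: (2.47 + 1.7s)·0.56/(s(s+0.92)). The closed-loop characteristic equation is s² + (0.92 + 0.56·1.7)s + 0.56·2.47 = 0.
That is s² + 1.872s + 1.383 = 0, so ω_n = 1.176 rad/s and ζ = 1.872/(2·1.176) = 0.7959.

ζ = 0.796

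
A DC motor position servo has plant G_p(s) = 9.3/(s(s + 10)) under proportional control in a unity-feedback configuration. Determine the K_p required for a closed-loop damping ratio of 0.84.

Closed-loop characteristic equation: s² + 10s + K_p·9.3 = 0.
So ω_n = √(9.3K_p) and 2ζω_n = 10, giving ζ = 10/(2√(9.3K_p)).
Setting ζ = 0.84: √(9.3K_p) = 10/(2·0.84) = 5.952, so K_p = 35.43/9.3 = 3.81.

K_p = 3.81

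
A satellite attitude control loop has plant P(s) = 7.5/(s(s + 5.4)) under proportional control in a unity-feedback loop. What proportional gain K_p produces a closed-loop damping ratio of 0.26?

K_p = 14.4

Closed-loop characteristic equation: s² + 5.4s + K_p·7.5 = 0.
So ω_n = √(7.5K_p) and 2ζω_n = 5.4, giving ζ = 5.4/(2√(7.5K_p)).
Setting ζ = 0.26: √(7.5K_p) = 5.4/(2·0.26) = 10.38, so K_p = 107.8/7.5 = 14.4.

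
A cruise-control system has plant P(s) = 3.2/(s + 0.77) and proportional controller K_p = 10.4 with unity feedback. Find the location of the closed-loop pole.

s = -34.05

Closed-loop transfer function: T(s) = K_p·P(s)/(1 + K_p·P(s)) = 33.28/(s + 0.77 + 33.28) = 33.28/(s + 34.05).
The closed-loop pole is at s = −34.05.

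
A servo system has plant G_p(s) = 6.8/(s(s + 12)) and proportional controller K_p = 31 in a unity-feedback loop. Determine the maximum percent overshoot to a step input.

The closed-loop denominator s² + 12s + 210.8 gives ω_n = √210.8 = 14.52 and ζ = 12/(2ω_n) = 0.4133.
%OS = 100·exp(−πζ/√(1−ζ²)) = 100·exp(−π·0.4133/√0.8292) = 24%.

24%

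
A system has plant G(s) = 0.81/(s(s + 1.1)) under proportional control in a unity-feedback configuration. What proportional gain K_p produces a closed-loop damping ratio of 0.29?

K_p = 4.44

Closed-loop characteristic equation: s² + 1.1s + K_p·0.81 = 0.
So ω_n = √(0.81K_p) and 2ζω_n = 1.1, giving ζ = 1.1/(2√(0.81K_p)).
Setting ζ = 0.29: √(0.81K_p) = 1.1/(2·0.29) = 1.897, so K_p = 3.597/0.81 = 4.44.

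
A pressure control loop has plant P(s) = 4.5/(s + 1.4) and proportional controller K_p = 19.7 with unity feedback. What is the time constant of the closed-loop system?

Closed-loop transfer function: T(s) = K_p·P(s)/(1 + K_p·P(s)) = 88.65/(s + 1.4 + 88.65) = 88.65/(s + 90.05).
Time constant τ = 1/90.05 = 0.0111 s.

τ = 0.0111 s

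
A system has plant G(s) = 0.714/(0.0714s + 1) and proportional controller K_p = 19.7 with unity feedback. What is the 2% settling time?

Closed loop: T(s) = K_p·G/(1+K_p·G) = 14.07/(0.0714s + 1 + 14.07), with pole at s = −(1 + 14.07)/0.0714 = −211.
τ = 1/211 = 0.004739 s, so 2% settling time ≈ 4τ = 0.019 s.

T_s ≈ 0.019 s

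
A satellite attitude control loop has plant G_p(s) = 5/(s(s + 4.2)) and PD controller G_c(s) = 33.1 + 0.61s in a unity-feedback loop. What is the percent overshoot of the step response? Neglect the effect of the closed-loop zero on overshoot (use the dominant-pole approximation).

39.7%

Forward path: (33.1 + 0.61s)·5/(s(s+4.2)). The closed-loop characteristic equation is s² + (4.2 + 5·0.61)s + 5·33.1 = 0.
That is s² + 7.25s + 165.5 = 0, so ω_n = 12.86 rad/s and ζ = 7.25/(2·12.86) = 0.2818.
%OS = 100·exp(−πζ/√(1−ζ²)) = 39.7%.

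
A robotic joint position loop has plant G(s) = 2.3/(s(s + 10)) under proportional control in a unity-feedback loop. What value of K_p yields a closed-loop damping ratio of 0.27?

K_p = 149

Closed-loop characteristic equation: s² + 10s + K_p·2.3 = 0.
So ω_n = √(2.3K_p) and 2ζω_n = 10, giving ζ = 10/(2√(2.3K_p)).
Setting ζ = 0.27: √(2.3K_p) = 10/(2·0.27) = 18.52, so K_p = 342.9/2.3 = 149.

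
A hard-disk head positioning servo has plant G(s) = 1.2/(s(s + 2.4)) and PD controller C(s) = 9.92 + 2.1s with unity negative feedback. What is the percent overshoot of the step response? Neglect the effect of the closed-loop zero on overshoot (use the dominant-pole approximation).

4.1%

Forward path: (9.92 + 2.1s)·1.2/(s(s+2.4)). The closed-loop characteristic equation is s² + (2.4 + 1.2·2.1)s + 1.2·9.92 = 0.
That is s² + 4.92s + 11.9 = 0, so ω_n = 3.45 rad/s and ζ = 4.92/(2·3.45) = 0.713.
%OS = 100·exp(−πζ/√(1−ζ²)) = 4.1%.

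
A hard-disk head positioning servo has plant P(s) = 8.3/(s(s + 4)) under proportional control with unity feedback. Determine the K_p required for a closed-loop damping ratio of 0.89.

Closed-loop characteristic equation: s² + 4s + K_p·8.3 = 0.
So ω_n = √(8.3K_p) and 2ζω_n = 4, giving ζ = 4/(2√(8.3K_p)).
Setting ζ = 0.89: √(8.3K_p) = 4/(2·0.89) = 2.247, so K_p = 5.05/8.3 = 0.608.

K_p = 0.608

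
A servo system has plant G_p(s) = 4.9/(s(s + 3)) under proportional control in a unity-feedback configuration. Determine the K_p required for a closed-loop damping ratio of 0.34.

Closed-loop characteristic equation: s² + 3s + K_p·4.9 = 0.
So ω_n = √(4.9K_p) and 2ζω_n = 3, giving ζ = 3/(2√(4.9K_p)).
Setting ζ = 0.34: √(4.9K_p) = 3/(2·0.34) = 4.412, so K_p = 19.46/4.9 = 3.97.

K_p = 3.97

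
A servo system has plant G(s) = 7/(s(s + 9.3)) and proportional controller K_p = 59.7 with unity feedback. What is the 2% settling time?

T_s ≈ 0.86 s

From 1 + K_pG(s) = 0: s² + 9.3s + 417.9 = 0 ⇒ ω_n = 20.44, ζ = 0.2275.
2% settling time T_s ≈ 4/(ζω_n) = 4/4.65 = 0.86 s.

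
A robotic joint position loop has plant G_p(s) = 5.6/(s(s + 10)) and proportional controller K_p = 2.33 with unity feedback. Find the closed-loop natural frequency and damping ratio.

1 + K_p·G_p(s) = 0 gives s² + 10s + 13.05 = 0.
Matching s² + 2ζω_n s + ω_n²: ω_n = √13.05 = 3.612 rad/s and 2ζω_n = 10, so ζ = 10/(2·3.612) = 1.38.

ω_n = 3.61 rad/s, ζ = 1.38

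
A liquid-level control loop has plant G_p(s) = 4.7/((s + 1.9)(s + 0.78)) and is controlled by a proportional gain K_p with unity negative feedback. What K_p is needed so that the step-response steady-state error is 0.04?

For a type-0 loop with proportional control, e_ss = 1/(1 + K_p·G_p(0)).
G_p(0) = 3.171. Require 1/(1 + K_p·3.171) = 0.04, so 1 + 3.171·K_p = 25.
K_p = (25 − 1)/3.171 = 7.57.

K_p = 7.57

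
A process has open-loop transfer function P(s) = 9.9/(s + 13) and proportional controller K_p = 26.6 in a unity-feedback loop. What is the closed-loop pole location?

s = -276.3

Closed-loop transfer function: T(s) = K_p·P(s)/(1 + K_p·P(s)) = 263.3/(s + 13 + 263.3) = 263.3/(s + 276.3).
The closed-loop pole is at s = −276.3.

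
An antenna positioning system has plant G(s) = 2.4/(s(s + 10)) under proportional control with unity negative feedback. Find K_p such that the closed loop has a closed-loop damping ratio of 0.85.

Closed-loop characteristic equation: s² + 10s + K_p·2.4 = 0.
So ω_n = √(2.4K_p) and 2ζω_n = 10, giving ζ = 10/(2√(2.4K_p)).
Setting ζ = 0.85: √(2.4K_p) = 10/(2·0.85) = 5.882, so K_p = 34.6/2.4 = 14.4.

K_p = 14.4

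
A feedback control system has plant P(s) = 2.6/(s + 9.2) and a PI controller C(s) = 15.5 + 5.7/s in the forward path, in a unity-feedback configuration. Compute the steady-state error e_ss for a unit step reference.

The open loop C(s)P(s) has a pole at the origin (type 1), so the static position error constant is infinite and e_ss = 1/(1+∞) = 0.

0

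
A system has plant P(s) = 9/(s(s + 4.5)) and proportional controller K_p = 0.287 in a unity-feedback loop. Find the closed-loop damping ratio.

With unity feedback the closed-loop characteristic equation is s² + 4.5s + 0.287·9 = s² + 4.5s + 2.583 = 0.
So ω_n² = 2.583 ⇒ ω_n = 1.607 rad/s, and ζ = 4.5/(2ω_n) = 1.4.

ζ = 1.4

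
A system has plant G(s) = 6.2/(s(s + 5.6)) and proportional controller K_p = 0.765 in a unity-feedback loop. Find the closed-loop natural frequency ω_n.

1 + K_p·G(s) = 0 gives s² + 5.6s + 4.743 = 0.
So ω_n² = 4.743 ⇒ ω_n = 2.178 rad/s, and ζ = 5.6/(2ω_n) = 1.29.

ω_n = 2.18 rad/s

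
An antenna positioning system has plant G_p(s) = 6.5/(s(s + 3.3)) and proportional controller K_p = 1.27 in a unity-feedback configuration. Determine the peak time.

From 1 + K_pG_p(s) = 0: s² + 3.3s + 8.255 = 0 ⇒ ω_n = 2.873, ζ = 0.5743.
Damped frequency ω_d = ω_n√(1−ζ²) = 2.352 rad/s, so peak time T_p = π/ω_d = 1.34 s.

T_p = 1.34 s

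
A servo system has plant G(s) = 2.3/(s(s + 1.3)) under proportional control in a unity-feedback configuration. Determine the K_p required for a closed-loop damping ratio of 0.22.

Closed-loop characteristic equation: s² + 1.3s + K_p·2.3 = 0.
So ω_n = √(2.3K_p) and 2ζω_n = 1.3, giving ζ = 1.3/(2√(2.3K_p)).
Setting ζ = 0.22: √(2.3K_p) = 1.3/(2·0.22) = 2.955, so K_p = 8.729/2.3 = 3.8.

K_p = 3.8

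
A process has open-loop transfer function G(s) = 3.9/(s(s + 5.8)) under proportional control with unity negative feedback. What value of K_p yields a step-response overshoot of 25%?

From %OS = 100·exp(−πζ/√(1−ζ²)) = 25%, ζ = −ln(0.25)/√(π²+ln²(0.25)) = 0.4037.
Characteristic equation s² + 5.8s + 3.9K_p = 0 gives ζ = 5.8/(2√(3.9K_p)).
Setting ζ = 0.4037: √(3.9K_p) = 5.8/(2·0.4037) = 7.183, so K_p = 51.6/3.9 = 13.2.

K_p = 13.2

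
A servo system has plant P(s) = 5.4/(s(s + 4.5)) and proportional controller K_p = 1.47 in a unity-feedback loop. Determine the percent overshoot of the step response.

1.55%

The closed-loop denominator s² + 4.5s + 7.938 gives ω_n = √7.938 = 2.817 and ζ = 4.5/(2ω_n) = 0.7986.
%OS = 100·exp(−πζ/√(1−ζ²)) = 100·exp(−π·0.7986/√0.3622) = 1.55%.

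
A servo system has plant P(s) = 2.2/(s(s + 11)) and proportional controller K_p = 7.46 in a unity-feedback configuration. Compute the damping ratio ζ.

ζ = 1.36

1 + K_p·P(s) = 0 gives s² + 11s + 16.41 = 0.
So ω_n² = 16.41 ⇒ ω_n = 4.051 rad/s, and ζ = 11/(2ω_n) = 1.36.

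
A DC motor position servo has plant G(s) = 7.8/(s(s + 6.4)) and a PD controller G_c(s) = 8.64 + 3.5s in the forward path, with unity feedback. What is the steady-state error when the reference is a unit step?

0

The open loop G_c(s)G(s) has a pole at the origin (type 1), so the static position error constant is infinite and e_ss = 1/(1+∞) = 0.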